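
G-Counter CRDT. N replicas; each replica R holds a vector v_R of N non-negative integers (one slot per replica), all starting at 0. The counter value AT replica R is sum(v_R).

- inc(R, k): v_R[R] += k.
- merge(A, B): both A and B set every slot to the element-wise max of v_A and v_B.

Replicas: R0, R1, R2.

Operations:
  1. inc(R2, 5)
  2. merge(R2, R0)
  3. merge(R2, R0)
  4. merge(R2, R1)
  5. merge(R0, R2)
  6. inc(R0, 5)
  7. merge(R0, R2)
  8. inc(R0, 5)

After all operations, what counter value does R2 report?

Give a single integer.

Answer: 10

Derivation:
Op 1: inc R2 by 5 -> R2=(0,0,5) value=5
Op 2: merge R2<->R0 -> R2=(0,0,5) R0=(0,0,5)
Op 3: merge R2<->R0 -> R2=(0,0,5) R0=(0,0,5)
Op 4: merge R2<->R1 -> R2=(0,0,5) R1=(0,0,5)
Op 5: merge R0<->R2 -> R0=(0,0,5) R2=(0,0,5)
Op 6: inc R0 by 5 -> R0=(5,0,5) value=10
Op 7: merge R0<->R2 -> R0=(5,0,5) R2=(5,0,5)
Op 8: inc R0 by 5 -> R0=(10,0,5) value=15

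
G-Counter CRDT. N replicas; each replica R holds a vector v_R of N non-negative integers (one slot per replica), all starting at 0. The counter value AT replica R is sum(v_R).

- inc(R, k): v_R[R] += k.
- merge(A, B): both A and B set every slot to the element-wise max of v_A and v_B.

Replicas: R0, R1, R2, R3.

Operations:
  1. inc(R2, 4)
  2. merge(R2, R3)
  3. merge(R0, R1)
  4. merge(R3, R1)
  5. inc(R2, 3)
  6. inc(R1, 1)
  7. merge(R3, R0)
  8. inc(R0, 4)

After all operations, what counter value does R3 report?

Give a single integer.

Answer: 4

Derivation:
Op 1: inc R2 by 4 -> R2=(0,0,4,0) value=4
Op 2: merge R2<->R3 -> R2=(0,0,4,0) R3=(0,0,4,0)
Op 3: merge R0<->R1 -> R0=(0,0,0,0) R1=(0,0,0,0)
Op 4: merge R3<->R1 -> R3=(0,0,4,0) R1=(0,0,4,0)
Op 5: inc R2 by 3 -> R2=(0,0,7,0) value=7
Op 6: inc R1 by 1 -> R1=(0,1,4,0) value=5
Op 7: merge R3<->R0 -> R3=(0,0,4,0) R0=(0,0,4,0)
Op 8: inc R0 by 4 -> R0=(4,0,4,0) value=8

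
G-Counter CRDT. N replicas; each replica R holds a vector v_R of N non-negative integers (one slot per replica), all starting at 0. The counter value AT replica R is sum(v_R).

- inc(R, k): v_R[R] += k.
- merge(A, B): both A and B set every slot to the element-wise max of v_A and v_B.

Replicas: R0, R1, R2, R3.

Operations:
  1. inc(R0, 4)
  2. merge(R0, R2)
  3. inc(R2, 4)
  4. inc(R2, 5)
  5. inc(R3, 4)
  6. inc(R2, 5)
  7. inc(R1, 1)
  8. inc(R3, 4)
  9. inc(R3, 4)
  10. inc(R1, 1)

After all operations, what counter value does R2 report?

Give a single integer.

Answer: 18

Derivation:
Op 1: inc R0 by 4 -> R0=(4,0,0,0) value=4
Op 2: merge R0<->R2 -> R0=(4,0,0,0) R2=(4,0,0,0)
Op 3: inc R2 by 4 -> R2=(4,0,4,0) value=8
Op 4: inc R2 by 5 -> R2=(4,0,9,0) value=13
Op 5: inc R3 by 4 -> R3=(0,0,0,4) value=4
Op 6: inc R2 by 5 -> R2=(4,0,14,0) value=18
Op 7: inc R1 by 1 -> R1=(0,1,0,0) value=1
Op 8: inc R3 by 4 -> R3=(0,0,0,8) value=8
Op 9: inc R3 by 4 -> R3=(0,0,0,12) value=12
Op 10: inc R1 by 1 -> R1=(0,2,0,0) value=2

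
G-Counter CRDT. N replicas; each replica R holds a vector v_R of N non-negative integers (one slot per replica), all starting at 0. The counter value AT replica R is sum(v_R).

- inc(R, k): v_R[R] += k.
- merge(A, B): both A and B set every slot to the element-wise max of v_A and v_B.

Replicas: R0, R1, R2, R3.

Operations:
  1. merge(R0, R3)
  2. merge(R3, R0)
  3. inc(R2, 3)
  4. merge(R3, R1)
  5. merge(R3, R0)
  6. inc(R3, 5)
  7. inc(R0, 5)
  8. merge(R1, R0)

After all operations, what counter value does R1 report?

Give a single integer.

Op 1: merge R0<->R3 -> R0=(0,0,0,0) R3=(0,0,0,0)
Op 2: merge R3<->R0 -> R3=(0,0,0,0) R0=(0,0,0,0)
Op 3: inc R2 by 3 -> R2=(0,0,3,0) value=3
Op 4: merge R3<->R1 -> R3=(0,0,0,0) R1=(0,0,0,0)
Op 5: merge R3<->R0 -> R3=(0,0,0,0) R0=(0,0,0,0)
Op 6: inc R3 by 5 -> R3=(0,0,0,5) value=5
Op 7: inc R0 by 5 -> R0=(5,0,0,0) value=5
Op 8: merge R1<->R0 -> R1=(5,0,0,0) R0=(5,0,0,0)

Answer: 5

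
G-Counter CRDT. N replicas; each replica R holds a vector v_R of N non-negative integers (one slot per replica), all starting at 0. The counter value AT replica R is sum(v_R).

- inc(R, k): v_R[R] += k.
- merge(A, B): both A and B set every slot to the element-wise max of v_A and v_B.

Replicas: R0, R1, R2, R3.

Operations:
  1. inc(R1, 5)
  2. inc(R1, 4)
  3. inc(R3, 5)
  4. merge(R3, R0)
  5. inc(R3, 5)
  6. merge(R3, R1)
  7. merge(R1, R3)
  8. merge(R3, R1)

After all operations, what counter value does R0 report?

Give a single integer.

Answer: 5

Derivation:
Op 1: inc R1 by 5 -> R1=(0,5,0,0) value=5
Op 2: inc R1 by 4 -> R1=(0,9,0,0) value=9
Op 3: inc R3 by 5 -> R3=(0,0,0,5) value=5
Op 4: merge R3<->R0 -> R3=(0,0,0,5) R0=(0,0,0,5)
Op 5: inc R3 by 5 -> R3=(0,0,0,10) value=10
Op 6: merge R3<->R1 -> R3=(0,9,0,10) R1=(0,9,0,10)
Op 7: merge R1<->R3 -> R1=(0,9,0,10) R3=(0,9,0,10)
Op 8: merge R3<->R1 -> R3=(0,9,0,10) R1=(0,9,0,10)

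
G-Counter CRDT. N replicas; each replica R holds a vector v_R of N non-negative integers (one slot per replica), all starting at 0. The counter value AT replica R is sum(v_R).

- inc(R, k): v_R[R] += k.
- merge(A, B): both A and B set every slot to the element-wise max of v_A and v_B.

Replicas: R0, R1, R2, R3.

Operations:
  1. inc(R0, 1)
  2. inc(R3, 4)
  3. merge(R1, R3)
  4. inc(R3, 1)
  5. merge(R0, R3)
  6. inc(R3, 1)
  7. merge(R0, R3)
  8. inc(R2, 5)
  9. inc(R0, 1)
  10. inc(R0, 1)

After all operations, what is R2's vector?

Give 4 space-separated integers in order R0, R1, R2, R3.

Answer: 0 0 5 0

Derivation:
Op 1: inc R0 by 1 -> R0=(1,0,0,0) value=1
Op 2: inc R3 by 4 -> R3=(0,0,0,4) value=4
Op 3: merge R1<->R3 -> R1=(0,0,0,4) R3=(0,0,0,4)
Op 4: inc R3 by 1 -> R3=(0,0,0,5) value=5
Op 5: merge R0<->R3 -> R0=(1,0,0,5) R3=(1,0,0,5)
Op 6: inc R3 by 1 -> R3=(1,0,0,6) value=7
Op 7: merge R0<->R3 -> R0=(1,0,0,6) R3=(1,0,0,6)
Op 8: inc R2 by 5 -> R2=(0,0,5,0) value=5
Op 9: inc R0 by 1 -> R0=(2,0,0,6) value=8
Op 10: inc R0 by 1 -> R0=(3,0,0,6) value=9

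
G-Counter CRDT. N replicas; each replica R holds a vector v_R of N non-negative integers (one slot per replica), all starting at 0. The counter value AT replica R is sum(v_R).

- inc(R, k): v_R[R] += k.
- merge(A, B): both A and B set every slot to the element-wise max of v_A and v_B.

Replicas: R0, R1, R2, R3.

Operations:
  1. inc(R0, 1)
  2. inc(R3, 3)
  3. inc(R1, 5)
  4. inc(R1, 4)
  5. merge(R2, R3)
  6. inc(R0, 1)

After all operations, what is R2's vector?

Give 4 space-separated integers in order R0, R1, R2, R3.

Op 1: inc R0 by 1 -> R0=(1,0,0,0) value=1
Op 2: inc R3 by 3 -> R3=(0,0,0,3) value=3
Op 3: inc R1 by 5 -> R1=(0,5,0,0) value=5
Op 4: inc R1 by 4 -> R1=(0,9,0,0) value=9
Op 5: merge R2<->R3 -> R2=(0,0,0,3) R3=(0,0,0,3)
Op 6: inc R0 by 1 -> R0=(2,0,0,0) value=2

Answer: 0 0 0 3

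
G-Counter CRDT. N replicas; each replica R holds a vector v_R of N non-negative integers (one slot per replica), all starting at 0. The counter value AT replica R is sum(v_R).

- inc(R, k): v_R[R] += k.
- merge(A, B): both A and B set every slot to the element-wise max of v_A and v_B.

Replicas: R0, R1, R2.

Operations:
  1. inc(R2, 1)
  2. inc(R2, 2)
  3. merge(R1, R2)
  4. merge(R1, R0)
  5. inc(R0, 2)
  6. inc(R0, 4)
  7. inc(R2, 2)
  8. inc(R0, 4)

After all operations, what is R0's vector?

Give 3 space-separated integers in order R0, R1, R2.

Op 1: inc R2 by 1 -> R2=(0,0,1) value=1
Op 2: inc R2 by 2 -> R2=(0,0,3) value=3
Op 3: merge R1<->R2 -> R1=(0,0,3) R2=(0,0,3)
Op 4: merge R1<->R0 -> R1=(0,0,3) R0=(0,0,3)
Op 5: inc R0 by 2 -> R0=(2,0,3) value=5
Op 6: inc R0 by 4 -> R0=(6,0,3) value=9
Op 7: inc R2 by 2 -> R2=(0,0,5) value=5
Op 8: inc R0 by 4 -> R0=(10,0,3) value=13

Answer: 10 0 3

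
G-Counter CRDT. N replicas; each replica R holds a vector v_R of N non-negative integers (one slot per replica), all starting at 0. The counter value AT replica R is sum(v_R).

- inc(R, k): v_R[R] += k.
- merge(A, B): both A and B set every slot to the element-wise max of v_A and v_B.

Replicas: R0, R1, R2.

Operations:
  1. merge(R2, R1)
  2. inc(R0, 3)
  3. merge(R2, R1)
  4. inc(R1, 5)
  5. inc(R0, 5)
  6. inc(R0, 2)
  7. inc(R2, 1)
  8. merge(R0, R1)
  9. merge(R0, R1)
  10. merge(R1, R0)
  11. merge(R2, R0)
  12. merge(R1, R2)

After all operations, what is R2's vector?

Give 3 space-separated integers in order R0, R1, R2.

Op 1: merge R2<->R1 -> R2=(0,0,0) R1=(0,0,0)
Op 2: inc R0 by 3 -> R0=(3,0,0) value=3
Op 3: merge R2<->R1 -> R2=(0,0,0) R1=(0,0,0)
Op 4: inc R1 by 5 -> R1=(0,5,0) value=5
Op 5: inc R0 by 5 -> R0=(8,0,0) value=8
Op 6: inc R0 by 2 -> R0=(10,0,0) value=10
Op 7: inc R2 by 1 -> R2=(0,0,1) value=1
Op 8: merge R0<->R1 -> R0=(10,5,0) R1=(10,5,0)
Op 9: merge R0<->R1 -> R0=(10,5,0) R1=(10,5,0)
Op 10: merge R1<->R0 -> R1=(10,5,0) R0=(10,5,0)
Op 11: merge R2<->R0 -> R2=(10,5,1) R0=(10,5,1)
Op 12: merge R1<->R2 -> R1=(10,5,1) R2=(10,5,1)

Answer: 10 5 1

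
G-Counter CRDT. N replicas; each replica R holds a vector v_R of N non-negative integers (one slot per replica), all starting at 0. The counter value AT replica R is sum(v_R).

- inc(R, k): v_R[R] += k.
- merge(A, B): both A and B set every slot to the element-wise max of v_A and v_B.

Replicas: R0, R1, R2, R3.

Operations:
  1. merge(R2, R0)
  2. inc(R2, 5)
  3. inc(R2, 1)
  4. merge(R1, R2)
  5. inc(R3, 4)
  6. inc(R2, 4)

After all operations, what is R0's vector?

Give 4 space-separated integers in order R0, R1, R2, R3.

Answer: 0 0 0 0

Derivation:
Op 1: merge R2<->R0 -> R2=(0,0,0,0) R0=(0,0,0,0)
Op 2: inc R2 by 5 -> R2=(0,0,5,0) value=5
Op 3: inc R2 by 1 -> R2=(0,0,6,0) value=6
Op 4: merge R1<->R2 -> R1=(0,0,6,0) R2=(0,0,6,0)
Op 5: inc R3 by 4 -> R3=(0,0,0,4) value=4
Op 6: inc R2 by 4 -> R2=(0,0,10,0) value=10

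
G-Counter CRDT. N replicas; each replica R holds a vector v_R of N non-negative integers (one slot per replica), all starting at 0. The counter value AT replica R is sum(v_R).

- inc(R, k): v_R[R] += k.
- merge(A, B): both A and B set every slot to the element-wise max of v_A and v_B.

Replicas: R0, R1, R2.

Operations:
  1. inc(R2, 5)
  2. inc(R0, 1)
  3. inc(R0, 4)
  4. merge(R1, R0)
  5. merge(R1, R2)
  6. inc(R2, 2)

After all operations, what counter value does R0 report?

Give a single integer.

Answer: 5

Derivation:
Op 1: inc R2 by 5 -> R2=(0,0,5) value=5
Op 2: inc R0 by 1 -> R0=(1,0,0) value=1
Op 3: inc R0 by 4 -> R0=(5,0,0) value=5
Op 4: merge R1<->R0 -> R1=(5,0,0) R0=(5,0,0)
Op 5: merge R1<->R2 -> R1=(5,0,5) R2=(5,0,5)
Op 6: inc R2 by 2 -> R2=(5,0,7) value=12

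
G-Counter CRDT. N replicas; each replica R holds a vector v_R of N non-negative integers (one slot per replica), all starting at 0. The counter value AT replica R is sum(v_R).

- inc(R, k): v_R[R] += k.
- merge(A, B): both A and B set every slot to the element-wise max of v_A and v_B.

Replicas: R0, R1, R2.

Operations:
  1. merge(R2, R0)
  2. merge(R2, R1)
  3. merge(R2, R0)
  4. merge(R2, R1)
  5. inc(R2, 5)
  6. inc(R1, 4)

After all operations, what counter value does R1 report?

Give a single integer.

Op 1: merge R2<->R0 -> R2=(0,0,0) R0=(0,0,0)
Op 2: merge R2<->R1 -> R2=(0,0,0) R1=(0,0,0)
Op 3: merge R2<->R0 -> R2=(0,0,0) R0=(0,0,0)
Op 4: merge R2<->R1 -> R2=(0,0,0) R1=(0,0,0)
Op 5: inc R2 by 5 -> R2=(0,0,5) value=5
Op 6: inc R1 by 4 -> R1=(0,4,0) value=4

Answer: 4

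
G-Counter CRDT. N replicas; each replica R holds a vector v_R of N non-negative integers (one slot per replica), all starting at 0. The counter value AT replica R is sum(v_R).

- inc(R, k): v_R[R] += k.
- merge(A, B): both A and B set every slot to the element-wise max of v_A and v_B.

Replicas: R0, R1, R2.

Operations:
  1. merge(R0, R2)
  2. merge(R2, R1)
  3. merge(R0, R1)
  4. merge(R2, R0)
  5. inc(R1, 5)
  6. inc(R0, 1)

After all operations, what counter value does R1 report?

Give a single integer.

Op 1: merge R0<->R2 -> R0=(0,0,0) R2=(0,0,0)
Op 2: merge R2<->R1 -> R2=(0,0,0) R1=(0,0,0)
Op 3: merge R0<->R1 -> R0=(0,0,0) R1=(0,0,0)
Op 4: merge R2<->R0 -> R2=(0,0,0) R0=(0,0,0)
Op 5: inc R1 by 5 -> R1=(0,5,0) value=5
Op 6: inc R0 by 1 -> R0=(1,0,0) value=1

Answer: 5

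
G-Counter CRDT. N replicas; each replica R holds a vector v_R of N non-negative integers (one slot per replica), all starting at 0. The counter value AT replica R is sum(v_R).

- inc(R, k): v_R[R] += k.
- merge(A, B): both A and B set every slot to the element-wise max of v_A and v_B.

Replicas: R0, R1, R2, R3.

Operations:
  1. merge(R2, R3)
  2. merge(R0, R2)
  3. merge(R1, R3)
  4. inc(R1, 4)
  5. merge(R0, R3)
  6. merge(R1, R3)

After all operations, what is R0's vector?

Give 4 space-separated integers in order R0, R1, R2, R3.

Answer: 0 0 0 0

Derivation:
Op 1: merge R2<->R3 -> R2=(0,0,0,0) R3=(0,0,0,0)
Op 2: merge R0<->R2 -> R0=(0,0,0,0) R2=(0,0,0,0)
Op 3: merge R1<->R3 -> R1=(0,0,0,0) R3=(0,0,0,0)
Op 4: inc R1 by 4 -> R1=(0,4,0,0) value=4
Op 5: merge R0<->R3 -> R0=(0,0,0,0) R3=(0,0,0,0)
Op 6: merge R1<->R3 -> R1=(0,4,0,0) R3=(0,4,0,0)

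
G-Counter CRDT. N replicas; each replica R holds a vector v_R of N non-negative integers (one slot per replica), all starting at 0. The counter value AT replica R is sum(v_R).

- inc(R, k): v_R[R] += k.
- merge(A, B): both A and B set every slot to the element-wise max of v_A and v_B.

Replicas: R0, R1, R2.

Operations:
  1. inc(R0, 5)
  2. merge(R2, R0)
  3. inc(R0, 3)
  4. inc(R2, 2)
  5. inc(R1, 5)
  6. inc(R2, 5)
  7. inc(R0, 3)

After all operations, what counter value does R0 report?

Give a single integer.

Answer: 11

Derivation:
Op 1: inc R0 by 5 -> R0=(5,0,0) value=5
Op 2: merge R2<->R0 -> R2=(5,0,0) R0=(5,0,0)
Op 3: inc R0 by 3 -> R0=(8,0,0) value=8
Op 4: inc R2 by 2 -> R2=(5,0,2) value=7
Op 5: inc R1 by 5 -> R1=(0,5,0) value=5
Op 6: inc R2 by 5 -> R2=(5,0,7) value=12
Op 7: inc R0 by 3 -> R0=(11,0,0) value=11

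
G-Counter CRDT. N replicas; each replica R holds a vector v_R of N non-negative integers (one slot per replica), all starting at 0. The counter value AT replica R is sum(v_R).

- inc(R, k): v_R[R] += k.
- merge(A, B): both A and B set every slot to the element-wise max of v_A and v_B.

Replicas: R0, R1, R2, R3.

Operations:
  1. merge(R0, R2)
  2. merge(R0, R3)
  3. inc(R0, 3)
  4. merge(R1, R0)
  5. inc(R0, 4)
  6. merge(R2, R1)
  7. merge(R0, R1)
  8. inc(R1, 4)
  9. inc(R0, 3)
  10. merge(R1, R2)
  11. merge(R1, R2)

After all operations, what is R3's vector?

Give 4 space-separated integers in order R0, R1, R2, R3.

Op 1: merge R0<->R2 -> R0=(0,0,0,0) R2=(0,0,0,0)
Op 2: merge R0<->R3 -> R0=(0,0,0,0) R3=(0,0,0,0)
Op 3: inc R0 by 3 -> R0=(3,0,0,0) value=3
Op 4: merge R1<->R0 -> R1=(3,0,0,0) R0=(3,0,0,0)
Op 5: inc R0 by 4 -> R0=(7,0,0,0) value=7
Op 6: merge R2<->R1 -> R2=(3,0,0,0) R1=(3,0,0,0)
Op 7: merge R0<->R1 -> R0=(7,0,0,0) R1=(7,0,0,0)
Op 8: inc R1 by 4 -> R1=(7,4,0,0) value=11
Op 9: inc R0 by 3 -> R0=(10,0,0,0) value=10
Op 10: merge R1<->R2 -> R1=(7,4,0,0) R2=(7,4,0,0)
Op 11: merge R1<->R2 -> R1=(7,4,0,0) R2=(7,4,0,0)

Answer: 0 0 0 0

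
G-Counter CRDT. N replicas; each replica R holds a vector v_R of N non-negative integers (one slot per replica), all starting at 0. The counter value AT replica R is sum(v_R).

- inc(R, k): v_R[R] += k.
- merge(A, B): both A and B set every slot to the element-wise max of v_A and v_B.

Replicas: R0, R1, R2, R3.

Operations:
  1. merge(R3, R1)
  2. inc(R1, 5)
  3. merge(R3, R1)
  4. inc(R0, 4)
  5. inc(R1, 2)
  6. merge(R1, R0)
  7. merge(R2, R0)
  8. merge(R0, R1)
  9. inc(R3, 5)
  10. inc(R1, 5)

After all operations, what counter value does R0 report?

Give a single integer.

Answer: 11

Derivation:
Op 1: merge R3<->R1 -> R3=(0,0,0,0) R1=(0,0,0,0)
Op 2: inc R1 by 5 -> R1=(0,5,0,0) value=5
Op 3: merge R3<->R1 -> R3=(0,5,0,0) R1=(0,5,0,0)
Op 4: inc R0 by 4 -> R0=(4,0,0,0) value=4
Op 5: inc R1 by 2 -> R1=(0,7,0,0) value=7
Op 6: merge R1<->R0 -> R1=(4,7,0,0) R0=(4,7,0,0)
Op 7: merge R2<->R0 -> R2=(4,7,0,0) R0=(4,7,0,0)
Op 8: merge R0<->R1 -> R0=(4,7,0,0) R1=(4,7,0,0)
Op 9: inc R3 by 5 -> R3=(0,5,0,5) value=10
Op 10: inc R1 by 5 -> R1=(4,12,0,0) value=16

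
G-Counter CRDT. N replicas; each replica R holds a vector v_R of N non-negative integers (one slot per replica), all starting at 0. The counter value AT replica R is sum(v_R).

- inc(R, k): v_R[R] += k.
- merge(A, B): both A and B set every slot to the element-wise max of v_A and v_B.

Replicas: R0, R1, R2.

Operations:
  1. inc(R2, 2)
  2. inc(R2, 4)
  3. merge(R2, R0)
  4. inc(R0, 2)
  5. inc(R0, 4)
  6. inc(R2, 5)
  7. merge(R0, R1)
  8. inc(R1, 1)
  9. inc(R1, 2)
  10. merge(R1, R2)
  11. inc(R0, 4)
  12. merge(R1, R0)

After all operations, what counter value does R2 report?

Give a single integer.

Answer: 20

Derivation:
Op 1: inc R2 by 2 -> R2=(0,0,2) value=2
Op 2: inc R2 by 4 -> R2=(0,0,6) value=6
Op 3: merge R2<->R0 -> R2=(0,0,6) R0=(0,0,6)
Op 4: inc R0 by 2 -> R0=(2,0,6) value=8
Op 5: inc R0 by 4 -> R0=(6,0,6) value=12
Op 6: inc R2 by 5 -> R2=(0,0,11) value=11
Op 7: merge R0<->R1 -> R0=(6,0,6) R1=(6,0,6)
Op 8: inc R1 by 1 -> R1=(6,1,6) value=13
Op 9: inc R1 by 2 -> R1=(6,3,6) value=15
Op 10: merge R1<->R2 -> R1=(6,3,11) R2=(6,3,11)
Op 11: inc R0 by 4 -> R0=(10,0,6) value=16
Op 12: merge R1<->R0 -> R1=(10,3,11) R0=(10,3,11)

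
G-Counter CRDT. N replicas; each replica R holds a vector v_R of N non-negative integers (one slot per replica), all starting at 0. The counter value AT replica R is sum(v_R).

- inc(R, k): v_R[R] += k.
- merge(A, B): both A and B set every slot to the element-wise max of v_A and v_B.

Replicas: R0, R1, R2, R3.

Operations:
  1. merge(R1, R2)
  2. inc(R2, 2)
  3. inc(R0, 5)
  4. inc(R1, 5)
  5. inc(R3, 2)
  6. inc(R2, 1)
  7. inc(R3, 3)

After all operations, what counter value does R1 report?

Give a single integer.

Answer: 5

Derivation:
Op 1: merge R1<->R2 -> R1=(0,0,0,0) R2=(0,0,0,0)
Op 2: inc R2 by 2 -> R2=(0,0,2,0) value=2
Op 3: inc R0 by 5 -> R0=(5,0,0,0) value=5
Op 4: inc R1 by 5 -> R1=(0,5,0,0) value=5
Op 5: inc R3 by 2 -> R3=(0,0,0,2) value=2
Op 6: inc R2 by 1 -> R2=(0,0,3,0) value=3
Op 7: inc R3 by 3 -> R3=(0,0,0,5) value=5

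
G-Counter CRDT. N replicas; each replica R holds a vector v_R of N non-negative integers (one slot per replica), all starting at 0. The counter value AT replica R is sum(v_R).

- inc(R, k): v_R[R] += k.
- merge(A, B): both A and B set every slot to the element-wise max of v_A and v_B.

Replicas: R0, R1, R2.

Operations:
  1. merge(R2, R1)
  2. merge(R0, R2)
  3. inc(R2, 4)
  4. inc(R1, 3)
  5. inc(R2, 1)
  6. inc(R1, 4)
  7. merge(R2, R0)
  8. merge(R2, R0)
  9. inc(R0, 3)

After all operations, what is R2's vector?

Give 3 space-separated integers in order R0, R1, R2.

Op 1: merge R2<->R1 -> R2=(0,0,0) R1=(0,0,0)
Op 2: merge R0<->R2 -> R0=(0,0,0) R2=(0,0,0)
Op 3: inc R2 by 4 -> R2=(0,0,4) value=4
Op 4: inc R1 by 3 -> R1=(0,3,0) value=3
Op 5: inc R2 by 1 -> R2=(0,0,5) value=5
Op 6: inc R1 by 4 -> R1=(0,7,0) value=7
Op 7: merge R2<->R0 -> R2=(0,0,5) R0=(0,0,5)
Op 8: merge R2<->R0 -> R2=(0,0,5) R0=(0,0,5)
Op 9: inc R0 by 3 -> R0=(3,0,5) value=8

Answer: 0 0 5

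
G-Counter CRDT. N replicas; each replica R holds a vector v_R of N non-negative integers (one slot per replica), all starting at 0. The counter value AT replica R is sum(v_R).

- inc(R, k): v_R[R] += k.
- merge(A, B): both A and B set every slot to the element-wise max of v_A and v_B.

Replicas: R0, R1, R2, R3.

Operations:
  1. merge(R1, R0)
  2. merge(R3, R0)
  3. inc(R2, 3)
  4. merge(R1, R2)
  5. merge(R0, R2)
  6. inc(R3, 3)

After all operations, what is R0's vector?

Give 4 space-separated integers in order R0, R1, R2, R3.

Op 1: merge R1<->R0 -> R1=(0,0,0,0) R0=(0,0,0,0)
Op 2: merge R3<->R0 -> R3=(0,0,0,0) R0=(0,0,0,0)
Op 3: inc R2 by 3 -> R2=(0,0,3,0) value=3
Op 4: merge R1<->R2 -> R1=(0,0,3,0) R2=(0,0,3,0)
Op 5: merge R0<->R2 -> R0=(0,0,3,0) R2=(0,0,3,0)
Op 6: inc R3 by 3 -> R3=(0,0,0,3) value=3

Answer: 0 0 3 0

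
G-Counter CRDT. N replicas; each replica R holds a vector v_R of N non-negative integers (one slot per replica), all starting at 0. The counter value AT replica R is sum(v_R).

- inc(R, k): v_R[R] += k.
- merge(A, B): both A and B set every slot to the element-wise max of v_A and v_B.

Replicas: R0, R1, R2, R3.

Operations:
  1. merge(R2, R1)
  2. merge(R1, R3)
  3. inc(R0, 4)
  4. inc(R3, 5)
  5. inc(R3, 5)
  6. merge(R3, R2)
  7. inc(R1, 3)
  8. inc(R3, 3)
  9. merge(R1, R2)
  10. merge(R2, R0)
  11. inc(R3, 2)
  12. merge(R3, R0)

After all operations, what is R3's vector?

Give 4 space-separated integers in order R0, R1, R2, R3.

Answer: 4 3 0 15

Derivation:
Op 1: merge R2<->R1 -> R2=(0,0,0,0) R1=(0,0,0,0)
Op 2: merge R1<->R3 -> R1=(0,0,0,0) R3=(0,0,0,0)
Op 3: inc R0 by 4 -> R0=(4,0,0,0) value=4
Op 4: inc R3 by 5 -> R3=(0,0,0,5) value=5
Op 5: inc R3 by 5 -> R3=(0,0,0,10) value=10
Op 6: merge R3<->R2 -> R3=(0,0,0,10) R2=(0,0,0,10)
Op 7: inc R1 by 3 -> R1=(0,3,0,0) value=3
Op 8: inc R3 by 3 -> R3=(0,0,0,13) value=13
Op 9: merge R1<->R2 -> R1=(0,3,0,10) R2=(0,3,0,10)
Op 10: merge R2<->R0 -> R2=(4,3,0,10) R0=(4,3,0,10)
Op 11: inc R3 by 2 -> R3=(0,0,0,15) value=15
Op 12: merge R3<->R0 -> R3=(4,3,0,15) R0=(4,3,0,15)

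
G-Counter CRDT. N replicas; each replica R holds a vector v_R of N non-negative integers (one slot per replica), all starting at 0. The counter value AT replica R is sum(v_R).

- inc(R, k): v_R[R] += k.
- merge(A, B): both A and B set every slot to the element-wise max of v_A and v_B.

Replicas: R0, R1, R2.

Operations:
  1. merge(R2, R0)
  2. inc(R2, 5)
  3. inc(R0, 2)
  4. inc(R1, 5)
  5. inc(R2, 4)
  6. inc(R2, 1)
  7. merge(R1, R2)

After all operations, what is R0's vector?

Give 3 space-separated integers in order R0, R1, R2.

Answer: 2 0 0

Derivation:
Op 1: merge R2<->R0 -> R2=(0,0,0) R0=(0,0,0)
Op 2: inc R2 by 5 -> R2=(0,0,5) value=5
Op 3: inc R0 by 2 -> R0=(2,0,0) value=2
Op 4: inc R1 by 5 -> R1=(0,5,0) value=5
Op 5: inc R2 by 4 -> R2=(0,0,9) value=9
Op 6: inc R2 by 1 -> R2=(0,0,10) value=10
Op 7: merge R1<->R2 -> R1=(0,5,10) R2=(0,5,10)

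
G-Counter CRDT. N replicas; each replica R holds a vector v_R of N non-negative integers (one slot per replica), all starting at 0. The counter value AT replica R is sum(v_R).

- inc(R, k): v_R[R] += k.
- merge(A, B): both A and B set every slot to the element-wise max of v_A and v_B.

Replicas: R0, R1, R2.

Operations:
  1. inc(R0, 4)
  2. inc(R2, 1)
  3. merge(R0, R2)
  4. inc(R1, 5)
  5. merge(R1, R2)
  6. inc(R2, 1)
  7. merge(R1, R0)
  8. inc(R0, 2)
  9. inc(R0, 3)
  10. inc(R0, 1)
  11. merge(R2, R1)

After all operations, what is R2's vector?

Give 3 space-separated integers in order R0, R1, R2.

Op 1: inc R0 by 4 -> R0=(4,0,0) value=4
Op 2: inc R2 by 1 -> R2=(0,0,1) value=1
Op 3: merge R0<->R2 -> R0=(4,0,1) R2=(4,0,1)
Op 4: inc R1 by 5 -> R1=(0,5,0) value=5
Op 5: merge R1<->R2 -> R1=(4,5,1) R2=(4,5,1)
Op 6: inc R2 by 1 -> R2=(4,5,2) value=11
Op 7: merge R1<->R0 -> R1=(4,5,1) R0=(4,5,1)
Op 8: inc R0 by 2 -> R0=(6,5,1) value=12
Op 9: inc R0 by 3 -> R0=(9,5,1) value=15
Op 10: inc R0 by 1 -> R0=(10,5,1) value=16
Op 11: merge R2<->R1 -> R2=(4,5,2) R1=(4,5,2)

Answer: 4 5 2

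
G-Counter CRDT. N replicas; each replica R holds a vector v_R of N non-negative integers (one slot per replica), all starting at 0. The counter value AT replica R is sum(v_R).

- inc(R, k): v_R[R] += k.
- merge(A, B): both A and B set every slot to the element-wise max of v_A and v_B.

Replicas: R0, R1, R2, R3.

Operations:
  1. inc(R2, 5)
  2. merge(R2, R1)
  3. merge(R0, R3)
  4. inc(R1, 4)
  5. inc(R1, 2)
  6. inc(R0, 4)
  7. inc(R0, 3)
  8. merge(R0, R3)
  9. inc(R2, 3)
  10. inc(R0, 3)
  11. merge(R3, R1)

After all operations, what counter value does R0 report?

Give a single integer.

Answer: 10

Derivation:
Op 1: inc R2 by 5 -> R2=(0,0,5,0) value=5
Op 2: merge R2<->R1 -> R2=(0,0,5,0) R1=(0,0,5,0)
Op 3: merge R0<->R3 -> R0=(0,0,0,0) R3=(0,0,0,0)
Op 4: inc R1 by 4 -> R1=(0,4,5,0) value=9
Op 5: inc R1 by 2 -> R1=(0,6,5,0) value=11
Op 6: inc R0 by 4 -> R0=(4,0,0,0) value=4
Op 7: inc R0 by 3 -> R0=(7,0,0,0) value=7
Op 8: merge R0<->R3 -> R0=(7,0,0,0) R3=(7,0,0,0)
Op 9: inc R2 by 3 -> R2=(0,0,8,0) value=8
Op 10: inc R0 by 3 -> R0=(10,0,0,0) value=10
Op 11: merge R3<->R1 -> R3=(7,6,5,0) R1=(7,6,5,0)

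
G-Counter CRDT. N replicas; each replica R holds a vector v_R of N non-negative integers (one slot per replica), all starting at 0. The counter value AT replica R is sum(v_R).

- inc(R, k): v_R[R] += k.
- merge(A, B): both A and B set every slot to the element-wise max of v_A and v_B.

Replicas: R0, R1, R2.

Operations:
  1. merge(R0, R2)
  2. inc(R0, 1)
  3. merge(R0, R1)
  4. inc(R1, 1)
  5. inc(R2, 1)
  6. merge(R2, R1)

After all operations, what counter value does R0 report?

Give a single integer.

Op 1: merge R0<->R2 -> R0=(0,0,0) R2=(0,0,0)
Op 2: inc R0 by 1 -> R0=(1,0,0) value=1
Op 3: merge R0<->R1 -> R0=(1,0,0) R1=(1,0,0)
Op 4: inc R1 by 1 -> R1=(1,1,0) value=2
Op 5: inc R2 by 1 -> R2=(0,0,1) value=1
Op 6: merge R2<->R1 -> R2=(1,1,1) R1=(1,1,1)

Answer: 1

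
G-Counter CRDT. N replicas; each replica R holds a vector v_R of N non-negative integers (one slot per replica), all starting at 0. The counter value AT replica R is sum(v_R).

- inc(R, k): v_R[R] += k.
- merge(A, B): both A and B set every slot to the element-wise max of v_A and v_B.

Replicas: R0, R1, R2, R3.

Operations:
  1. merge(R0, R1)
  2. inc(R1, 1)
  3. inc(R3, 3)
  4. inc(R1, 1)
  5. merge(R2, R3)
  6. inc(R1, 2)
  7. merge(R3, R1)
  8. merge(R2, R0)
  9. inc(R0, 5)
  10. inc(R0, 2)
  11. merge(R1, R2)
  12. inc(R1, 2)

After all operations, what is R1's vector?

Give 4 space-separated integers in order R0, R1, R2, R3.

Answer: 0 6 0 3

Derivation:
Op 1: merge R0<->R1 -> R0=(0,0,0,0) R1=(0,0,0,0)
Op 2: inc R1 by 1 -> R1=(0,1,0,0) value=1
Op 3: inc R3 by 3 -> R3=(0,0,0,3) value=3
Op 4: inc R1 by 1 -> R1=(0,2,0,0) value=2
Op 5: merge R2<->R3 -> R2=(0,0,0,3) R3=(0,0,0,3)
Op 6: inc R1 by 2 -> R1=(0,4,0,0) value=4
Op 7: merge R3<->R1 -> R3=(0,4,0,3) R1=(0,4,0,3)
Op 8: merge R2<->R0 -> R2=(0,0,0,3) R0=(0,0,0,3)
Op 9: inc R0 by 5 -> R0=(5,0,0,3) value=8
Op 10: inc R0 by 2 -> R0=(7,0,0,3) value=10
Op 11: merge R1<->R2 -> R1=(0,4,0,3) R2=(0,4,0,3)
Op 12: inc R1 by 2 -> R1=(0,6,0,3) value=9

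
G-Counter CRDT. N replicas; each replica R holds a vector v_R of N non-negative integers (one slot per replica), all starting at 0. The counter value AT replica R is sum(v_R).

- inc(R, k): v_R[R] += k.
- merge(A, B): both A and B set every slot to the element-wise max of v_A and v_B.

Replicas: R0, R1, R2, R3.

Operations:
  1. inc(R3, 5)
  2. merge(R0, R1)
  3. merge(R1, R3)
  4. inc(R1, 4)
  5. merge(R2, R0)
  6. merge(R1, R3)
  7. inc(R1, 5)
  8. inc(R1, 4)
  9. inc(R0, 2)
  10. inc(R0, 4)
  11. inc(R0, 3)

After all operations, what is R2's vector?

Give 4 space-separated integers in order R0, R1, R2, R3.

Answer: 0 0 0 0

Derivation:
Op 1: inc R3 by 5 -> R3=(0,0,0,5) value=5
Op 2: merge R0<->R1 -> R0=(0,0,0,0) R1=(0,0,0,0)
Op 3: merge R1<->R3 -> R1=(0,0,0,5) R3=(0,0,0,5)
Op 4: inc R1 by 4 -> R1=(0,4,0,5) value=9
Op 5: merge R2<->R0 -> R2=(0,0,0,0) R0=(0,0,0,0)
Op 6: merge R1<->R3 -> R1=(0,4,0,5) R3=(0,4,0,5)
Op 7: inc R1 by 5 -> R1=(0,9,0,5) value=14
Op 8: inc R1 by 4 -> R1=(0,13,0,5) value=18
Op 9: inc R0 by 2 -> R0=(2,0,0,0) value=2
Op 10: inc R0 by 4 -> R0=(6,0,0,0) value=6
Op 11: inc R0 by 3 -> R0=(9,0,0,0) value=9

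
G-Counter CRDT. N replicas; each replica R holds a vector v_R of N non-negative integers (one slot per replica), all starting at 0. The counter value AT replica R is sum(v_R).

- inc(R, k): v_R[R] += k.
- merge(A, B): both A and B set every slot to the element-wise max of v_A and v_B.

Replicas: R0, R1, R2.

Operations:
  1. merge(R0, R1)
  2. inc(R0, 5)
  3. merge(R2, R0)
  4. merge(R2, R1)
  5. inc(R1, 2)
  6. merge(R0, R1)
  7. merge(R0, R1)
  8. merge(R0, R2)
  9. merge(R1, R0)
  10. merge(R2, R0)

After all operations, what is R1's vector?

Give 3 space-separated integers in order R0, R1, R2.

Op 1: merge R0<->R1 -> R0=(0,0,0) R1=(0,0,0)
Op 2: inc R0 by 5 -> R0=(5,0,0) value=5
Op 3: merge R2<->R0 -> R2=(5,0,0) R0=(5,0,0)
Op 4: merge R2<->R1 -> R2=(5,0,0) R1=(5,0,0)
Op 5: inc R1 by 2 -> R1=(5,2,0) value=7
Op 6: merge R0<->R1 -> R0=(5,2,0) R1=(5,2,0)
Op 7: merge R0<->R1 -> R0=(5,2,0) R1=(5,2,0)
Op 8: merge R0<->R2 -> R0=(5,2,0) R2=(5,2,0)
Op 9: merge R1<->R0 -> R1=(5,2,0) R0=(5,2,0)
Op 10: merge R2<->R0 -> R2=(5,2,0) R0=(5,2,0)

Answer: 5 2 0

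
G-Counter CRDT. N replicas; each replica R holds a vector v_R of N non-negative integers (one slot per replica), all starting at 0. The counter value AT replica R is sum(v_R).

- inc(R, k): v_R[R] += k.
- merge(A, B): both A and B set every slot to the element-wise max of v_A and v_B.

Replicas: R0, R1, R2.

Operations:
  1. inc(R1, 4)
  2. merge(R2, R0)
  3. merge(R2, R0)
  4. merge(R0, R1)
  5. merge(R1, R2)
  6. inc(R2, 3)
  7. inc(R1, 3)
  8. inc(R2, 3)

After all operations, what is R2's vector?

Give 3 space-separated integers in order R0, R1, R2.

Op 1: inc R1 by 4 -> R1=(0,4,0) value=4
Op 2: merge R2<->R0 -> R2=(0,0,0) R0=(0,0,0)
Op 3: merge R2<->R0 -> R2=(0,0,0) R0=(0,0,0)
Op 4: merge R0<->R1 -> R0=(0,4,0) R1=(0,4,0)
Op 5: merge R1<->R2 -> R1=(0,4,0) R2=(0,4,0)
Op 6: inc R2 by 3 -> R2=(0,4,3) value=7
Op 7: inc R1 by 3 -> R1=(0,7,0) value=7
Op 8: inc R2 by 3 -> R2=(0,4,6) value=10

Answer: 0 4 6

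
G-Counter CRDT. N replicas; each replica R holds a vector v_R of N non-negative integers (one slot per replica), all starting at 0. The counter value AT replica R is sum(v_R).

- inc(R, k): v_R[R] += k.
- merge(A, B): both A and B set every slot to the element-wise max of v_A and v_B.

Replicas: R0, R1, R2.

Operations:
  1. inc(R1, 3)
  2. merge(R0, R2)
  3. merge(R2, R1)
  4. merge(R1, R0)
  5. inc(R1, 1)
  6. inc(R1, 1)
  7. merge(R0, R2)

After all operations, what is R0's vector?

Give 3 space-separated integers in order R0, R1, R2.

Answer: 0 3 0

Derivation:
Op 1: inc R1 by 3 -> R1=(0,3,0) value=3
Op 2: merge R0<->R2 -> R0=(0,0,0) R2=(0,0,0)
Op 3: merge R2<->R1 -> R2=(0,3,0) R1=(0,3,0)
Op 4: merge R1<->R0 -> R1=(0,3,0) R0=(0,3,0)
Op 5: inc R1 by 1 -> R1=(0,4,0) value=4
Op 6: inc R1 by 1 -> R1=(0,5,0) value=5
Op 7: merge R0<->R2 -> R0=(0,3,0) R2=(0,3,0)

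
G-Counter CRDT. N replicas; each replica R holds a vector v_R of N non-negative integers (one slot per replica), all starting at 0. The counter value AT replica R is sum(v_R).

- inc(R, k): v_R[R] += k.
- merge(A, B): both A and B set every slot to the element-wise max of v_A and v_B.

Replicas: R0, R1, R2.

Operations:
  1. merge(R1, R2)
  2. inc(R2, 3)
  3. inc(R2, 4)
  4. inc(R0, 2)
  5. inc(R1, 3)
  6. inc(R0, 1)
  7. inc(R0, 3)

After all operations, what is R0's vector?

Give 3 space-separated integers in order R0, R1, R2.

Answer: 6 0 0

Derivation:
Op 1: merge R1<->R2 -> R1=(0,0,0) R2=(0,0,0)
Op 2: inc R2 by 3 -> R2=(0,0,3) value=3
Op 3: inc R2 by 4 -> R2=(0,0,7) value=7
Op 4: inc R0 by 2 -> R0=(2,0,0) value=2
Op 5: inc R1 by 3 -> R1=(0,3,0) value=3
Op 6: inc R0 by 1 -> R0=(3,0,0) value=3
Op 7: inc R0 by 3 -> R0=(6,0,0) value=6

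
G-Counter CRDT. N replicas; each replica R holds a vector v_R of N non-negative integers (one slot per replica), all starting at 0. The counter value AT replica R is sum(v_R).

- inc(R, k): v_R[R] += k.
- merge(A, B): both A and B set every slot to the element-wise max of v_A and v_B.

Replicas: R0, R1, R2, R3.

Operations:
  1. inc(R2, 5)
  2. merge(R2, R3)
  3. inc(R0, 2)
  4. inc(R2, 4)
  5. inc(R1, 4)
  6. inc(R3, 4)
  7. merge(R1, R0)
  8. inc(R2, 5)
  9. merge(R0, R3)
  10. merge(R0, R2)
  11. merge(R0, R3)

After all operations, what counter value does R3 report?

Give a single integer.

Op 1: inc R2 by 5 -> R2=(0,0,5,0) value=5
Op 2: merge R2<->R3 -> R2=(0,0,5,0) R3=(0,0,5,0)
Op 3: inc R0 by 2 -> R0=(2,0,0,0) value=2
Op 4: inc R2 by 4 -> R2=(0,0,9,0) value=9
Op 5: inc R1 by 4 -> R1=(0,4,0,0) value=4
Op 6: inc R3 by 4 -> R3=(0,0,5,4) value=9
Op 7: merge R1<->R0 -> R1=(2,4,0,0) R0=(2,4,0,0)
Op 8: inc R2 by 5 -> R2=(0,0,14,0) value=14
Op 9: merge R0<->R3 -> R0=(2,4,5,4) R3=(2,4,5,4)
Op 10: merge R0<->R2 -> R0=(2,4,14,4) R2=(2,4,14,4)
Op 11: merge R0<->R3 -> R0=(2,4,14,4) R3=(2,4,14,4)

Answer: 24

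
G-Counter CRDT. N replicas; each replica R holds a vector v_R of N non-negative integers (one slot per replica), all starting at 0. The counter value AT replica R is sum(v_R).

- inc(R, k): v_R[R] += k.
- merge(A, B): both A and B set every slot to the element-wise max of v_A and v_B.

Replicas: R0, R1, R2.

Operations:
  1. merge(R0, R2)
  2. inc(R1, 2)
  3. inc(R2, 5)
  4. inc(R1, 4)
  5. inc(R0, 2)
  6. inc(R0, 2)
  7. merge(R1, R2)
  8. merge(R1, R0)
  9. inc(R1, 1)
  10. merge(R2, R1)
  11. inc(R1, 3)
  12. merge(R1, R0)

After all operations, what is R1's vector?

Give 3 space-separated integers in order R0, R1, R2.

Op 1: merge R0<->R2 -> R0=(0,0,0) R2=(0,0,0)
Op 2: inc R1 by 2 -> R1=(0,2,0) value=2
Op 3: inc R2 by 5 -> R2=(0,0,5) value=5
Op 4: inc R1 by 4 -> R1=(0,6,0) value=6
Op 5: inc R0 by 2 -> R0=(2,0,0) value=2
Op 6: inc R0 by 2 -> R0=(4,0,0) value=4
Op 7: merge R1<->R2 -> R1=(0,6,5) R2=(0,6,5)
Op 8: merge R1<->R0 -> R1=(4,6,5) R0=(4,6,5)
Op 9: inc R1 by 1 -> R1=(4,7,5) value=16
Op 10: merge R2<->R1 -> R2=(4,7,5) R1=(4,7,5)
Op 11: inc R1 by 3 -> R1=(4,10,5) value=19
Op 12: merge R1<->R0 -> R1=(4,10,5) R0=(4,10,5)

Answer: 4 10 5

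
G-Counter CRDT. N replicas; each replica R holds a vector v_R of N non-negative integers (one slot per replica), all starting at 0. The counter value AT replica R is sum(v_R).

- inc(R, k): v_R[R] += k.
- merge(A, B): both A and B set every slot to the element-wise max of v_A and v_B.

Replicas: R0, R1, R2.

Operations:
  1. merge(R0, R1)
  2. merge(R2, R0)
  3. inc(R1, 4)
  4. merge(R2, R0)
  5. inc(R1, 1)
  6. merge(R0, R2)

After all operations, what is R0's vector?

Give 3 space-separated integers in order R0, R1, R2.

Op 1: merge R0<->R1 -> R0=(0,0,0) R1=(0,0,0)
Op 2: merge R2<->R0 -> R2=(0,0,0) R0=(0,0,0)
Op 3: inc R1 by 4 -> R1=(0,4,0) value=4
Op 4: merge R2<->R0 -> R2=(0,0,0) R0=(0,0,0)
Op 5: inc R1 by 1 -> R1=(0,5,0) value=5
Op 6: merge R0<->R2 -> R0=(0,0,0) R2=(0,0,0)

Answer: 0 0 0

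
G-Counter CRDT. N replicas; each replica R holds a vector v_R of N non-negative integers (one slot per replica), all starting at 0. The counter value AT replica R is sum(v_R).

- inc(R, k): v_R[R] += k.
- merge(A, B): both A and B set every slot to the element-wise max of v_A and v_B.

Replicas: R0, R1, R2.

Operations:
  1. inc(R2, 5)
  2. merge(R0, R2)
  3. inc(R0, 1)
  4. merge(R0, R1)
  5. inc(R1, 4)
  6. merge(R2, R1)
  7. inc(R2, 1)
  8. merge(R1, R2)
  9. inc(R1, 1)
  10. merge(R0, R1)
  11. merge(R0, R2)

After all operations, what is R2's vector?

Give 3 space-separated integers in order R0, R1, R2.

Op 1: inc R2 by 5 -> R2=(0,0,5) value=5
Op 2: merge R0<->R2 -> R0=(0,0,5) R2=(0,0,5)
Op 3: inc R0 by 1 -> R0=(1,0,5) value=6
Op 4: merge R0<->R1 -> R0=(1,0,5) R1=(1,0,5)
Op 5: inc R1 by 4 -> R1=(1,4,5) value=10
Op 6: merge R2<->R1 -> R2=(1,4,5) R1=(1,4,5)
Op 7: inc R2 by 1 -> R2=(1,4,6) value=11
Op 8: merge R1<->R2 -> R1=(1,4,6) R2=(1,4,6)
Op 9: inc R1 by 1 -> R1=(1,5,6) value=12
Op 10: merge R0<->R1 -> R0=(1,5,6) R1=(1,5,6)
Op 11: merge R0<->R2 -> R0=(1,5,6) R2=(1,5,6)

Answer: 1 5 6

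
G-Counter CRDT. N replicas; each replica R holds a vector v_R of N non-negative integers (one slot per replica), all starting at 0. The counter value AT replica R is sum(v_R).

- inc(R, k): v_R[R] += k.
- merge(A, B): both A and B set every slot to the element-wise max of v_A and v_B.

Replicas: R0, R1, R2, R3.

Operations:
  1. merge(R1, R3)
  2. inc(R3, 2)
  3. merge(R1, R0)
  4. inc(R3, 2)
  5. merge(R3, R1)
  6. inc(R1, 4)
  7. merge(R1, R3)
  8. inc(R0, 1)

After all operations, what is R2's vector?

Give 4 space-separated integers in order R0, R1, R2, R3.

Op 1: merge R1<->R3 -> R1=(0,0,0,0) R3=(0,0,0,0)
Op 2: inc R3 by 2 -> R3=(0,0,0,2) value=2
Op 3: merge R1<->R0 -> R1=(0,0,0,0) R0=(0,0,0,0)
Op 4: inc R3 by 2 -> R3=(0,0,0,4) value=4
Op 5: merge R3<->R1 -> R3=(0,0,0,4) R1=(0,0,0,4)
Op 6: inc R1 by 4 -> R1=(0,4,0,4) value=8
Op 7: merge R1<->R3 -> R1=(0,4,0,4) R3=(0,4,0,4)
Op 8: inc R0 by 1 -> R0=(1,0,0,0) value=1

Answer: 0 0 0 0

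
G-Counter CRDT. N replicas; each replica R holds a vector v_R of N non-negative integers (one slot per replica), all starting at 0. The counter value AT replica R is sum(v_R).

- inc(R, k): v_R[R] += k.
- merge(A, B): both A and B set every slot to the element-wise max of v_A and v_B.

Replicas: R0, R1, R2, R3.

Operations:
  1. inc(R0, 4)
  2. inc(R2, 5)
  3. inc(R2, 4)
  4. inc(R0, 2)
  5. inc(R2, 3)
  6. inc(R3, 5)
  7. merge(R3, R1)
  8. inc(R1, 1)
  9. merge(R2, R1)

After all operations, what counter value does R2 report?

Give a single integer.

Op 1: inc R0 by 4 -> R0=(4,0,0,0) value=4
Op 2: inc R2 by 5 -> R2=(0,0,5,0) value=5
Op 3: inc R2 by 4 -> R2=(0,0,9,0) value=9
Op 4: inc R0 by 2 -> R0=(6,0,0,0) value=6
Op 5: inc R2 by 3 -> R2=(0,0,12,0) value=12
Op 6: inc R3 by 5 -> R3=(0,0,0,5) value=5
Op 7: merge R3<->R1 -> R3=(0,0,0,5) R1=(0,0,0,5)
Op 8: inc R1 by 1 -> R1=(0,1,0,5) value=6
Op 9: merge R2<->R1 -> R2=(0,1,12,5) R1=(0,1,12,5)

Answer: 18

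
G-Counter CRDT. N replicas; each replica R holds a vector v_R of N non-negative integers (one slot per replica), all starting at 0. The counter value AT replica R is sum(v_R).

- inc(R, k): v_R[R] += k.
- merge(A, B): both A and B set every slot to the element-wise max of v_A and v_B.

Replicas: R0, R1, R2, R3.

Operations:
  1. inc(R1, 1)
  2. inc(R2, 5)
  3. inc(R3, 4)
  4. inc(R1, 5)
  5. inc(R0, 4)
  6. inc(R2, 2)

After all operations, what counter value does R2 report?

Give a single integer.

Answer: 7

Derivation:
Op 1: inc R1 by 1 -> R1=(0,1,0,0) value=1
Op 2: inc R2 by 5 -> R2=(0,0,5,0) value=5
Op 3: inc R3 by 4 -> R3=(0,0,0,4) value=4
Op 4: inc R1 by 5 -> R1=(0,6,0,0) value=6
Op 5: inc R0 by 4 -> R0=(4,0,0,0) value=4
Op 6: inc R2 by 2 -> R2=(0,0,7,0) value=7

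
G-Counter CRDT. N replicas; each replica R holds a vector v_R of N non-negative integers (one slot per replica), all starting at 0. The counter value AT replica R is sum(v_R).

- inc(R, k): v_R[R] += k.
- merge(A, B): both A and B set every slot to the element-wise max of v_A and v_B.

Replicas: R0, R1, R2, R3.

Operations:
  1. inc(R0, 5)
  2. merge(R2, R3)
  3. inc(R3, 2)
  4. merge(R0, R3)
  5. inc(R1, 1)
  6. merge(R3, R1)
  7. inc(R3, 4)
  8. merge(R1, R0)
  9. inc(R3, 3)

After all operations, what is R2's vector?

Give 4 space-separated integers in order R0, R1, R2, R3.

Op 1: inc R0 by 5 -> R0=(5,0,0,0) value=5
Op 2: merge R2<->R3 -> R2=(0,0,0,0) R3=(0,0,0,0)
Op 3: inc R3 by 2 -> R3=(0,0,0,2) value=2
Op 4: merge R0<->R3 -> R0=(5,0,0,2) R3=(5,0,0,2)
Op 5: inc R1 by 1 -> R1=(0,1,0,0) value=1
Op 6: merge R3<->R1 -> R3=(5,1,0,2) R1=(5,1,0,2)
Op 7: inc R3 by 4 -> R3=(5,1,0,6) value=12
Op 8: merge R1<->R0 -> R1=(5,1,0,2) R0=(5,1,0,2)
Op 9: inc R3 by 3 -> R3=(5,1,0,9) value=15

Answer: 0 0 0 0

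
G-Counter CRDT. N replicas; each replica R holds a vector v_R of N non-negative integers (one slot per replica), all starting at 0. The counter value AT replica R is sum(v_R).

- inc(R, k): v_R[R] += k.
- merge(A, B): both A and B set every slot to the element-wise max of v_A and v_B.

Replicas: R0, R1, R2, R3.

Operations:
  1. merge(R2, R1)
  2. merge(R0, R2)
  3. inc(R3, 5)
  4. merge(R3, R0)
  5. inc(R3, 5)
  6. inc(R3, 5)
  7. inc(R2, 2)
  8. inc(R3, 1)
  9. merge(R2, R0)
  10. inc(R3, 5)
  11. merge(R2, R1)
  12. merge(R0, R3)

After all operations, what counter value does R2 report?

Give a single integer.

Op 1: merge R2<->R1 -> R2=(0,0,0,0) R1=(0,0,0,0)
Op 2: merge R0<->R2 -> R0=(0,0,0,0) R2=(0,0,0,0)
Op 3: inc R3 by 5 -> R3=(0,0,0,5) value=5
Op 4: merge R3<->R0 -> R3=(0,0,0,5) R0=(0,0,0,5)
Op 5: inc R3 by 5 -> R3=(0,0,0,10) value=10
Op 6: inc R3 by 5 -> R3=(0,0,0,15) value=15
Op 7: inc R2 by 2 -> R2=(0,0,2,0) value=2
Op 8: inc R3 by 1 -> R3=(0,0,0,16) value=16
Op 9: merge R2<->R0 -> R2=(0,0,2,5) R0=(0,0,2,5)
Op 10: inc R3 by 5 -> R3=(0,0,0,21) value=21
Op 11: merge R2<->R1 -> R2=(0,0,2,5) R1=(0,0,2,5)
Op 12: merge R0<->R3 -> R0=(0,0,2,21) R3=(0,0,2,21)

Answer: 7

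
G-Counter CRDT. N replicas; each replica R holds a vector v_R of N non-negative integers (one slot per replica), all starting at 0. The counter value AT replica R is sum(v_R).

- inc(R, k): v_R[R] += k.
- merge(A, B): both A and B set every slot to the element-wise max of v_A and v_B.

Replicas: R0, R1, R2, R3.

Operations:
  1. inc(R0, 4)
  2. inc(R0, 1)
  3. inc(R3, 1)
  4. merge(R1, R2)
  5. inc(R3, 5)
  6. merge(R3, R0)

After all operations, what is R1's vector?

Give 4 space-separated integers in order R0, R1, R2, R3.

Op 1: inc R0 by 4 -> R0=(4,0,0,0) value=4
Op 2: inc R0 by 1 -> R0=(5,0,0,0) value=5
Op 3: inc R3 by 1 -> R3=(0,0,0,1) value=1
Op 4: merge R1<->R2 -> R1=(0,0,0,0) R2=(0,0,0,0)
Op 5: inc R3 by 5 -> R3=(0,0,0,6) value=6
Op 6: merge R3<->R0 -> R3=(5,0,0,6) R0=(5,0,0,6)

Answer: 0 0 0 0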